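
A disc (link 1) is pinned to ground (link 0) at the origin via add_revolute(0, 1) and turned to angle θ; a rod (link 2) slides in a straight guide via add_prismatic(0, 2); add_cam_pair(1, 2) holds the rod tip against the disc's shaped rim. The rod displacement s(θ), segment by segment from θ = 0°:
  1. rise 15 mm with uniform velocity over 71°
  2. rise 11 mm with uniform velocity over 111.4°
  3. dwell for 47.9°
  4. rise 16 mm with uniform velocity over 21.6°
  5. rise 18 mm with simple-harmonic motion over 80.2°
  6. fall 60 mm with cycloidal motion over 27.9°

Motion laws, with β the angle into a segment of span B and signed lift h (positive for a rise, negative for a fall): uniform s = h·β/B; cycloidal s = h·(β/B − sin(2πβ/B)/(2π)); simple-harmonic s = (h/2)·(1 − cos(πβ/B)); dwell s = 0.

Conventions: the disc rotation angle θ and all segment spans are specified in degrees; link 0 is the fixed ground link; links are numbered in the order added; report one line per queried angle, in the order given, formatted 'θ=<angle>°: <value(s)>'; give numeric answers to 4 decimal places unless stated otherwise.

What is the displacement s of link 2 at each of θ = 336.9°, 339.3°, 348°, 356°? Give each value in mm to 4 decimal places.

segment 1 (0° to 71°, uniform, h = 15) is passed completely: s = 0.0000 + (15) = 15.0000
segment 2 (71° to 182.4°, uniform, h = 11) is passed completely: s = 15.0000 + (11) = 26.0000
segment 3 (182.4° to 230.3°, dwell): s unchanged at 26.0000
segment 4 (230.3° to 251.9°, uniform, h = 16) is passed completely: s = 26.0000 + (16) = 42.0000
segment 5 (251.9° to 332.1°, simple-harmonic, h = 18) is passed completely: s = 42.0000 + (18) = 60.0000
θ = 336.9° falls in segment 6 (332.1° to 360°, cycloidal, h = -60): β = 336.9 − 332.1 = 4.8°, B = 27.9°; Δs = -60·(0.1720 − sin(2π·0.1720)/(2π)) = -1.8961; s = 60.0000 − 1.8961 = 58.1039
θ = 339.3° falls in segment 6 (332.1° to 360°, cycloidal, h = -60): β = 339.3 − 332.1 = 7.2°, B = 27.9°; Δs = -60·(0.2581 − sin(2π·0.2581)/(2π)) = -5.9468; s = 60.0000 − 5.9468 = 54.0532
θ = 348° falls in segment 6 (332.1° to 360°, cycloidal, h = -60): β = 348 − 332.1 = 15.9°, B = 27.9°; Δs = -60·(0.5699 − sin(2π·0.5699)/(2π)) = -38.2536; s = 60.0000 − 38.2536 = 21.7464
θ = 356° falls in segment 6 (332.1° to 360°, cycloidal, h = -60): β = 356 − 332.1 = 23.9°, B = 27.9°; Δs = -60·(0.8566 − sin(2π·0.8566)/(2π)) = -58.8829; s = 60.0000 − 58.8829 = 1.1171

θ=336.9°: 58.1039
θ=339.3°: 54.0532
θ=348°: 21.7464
θ=356°: 1.1171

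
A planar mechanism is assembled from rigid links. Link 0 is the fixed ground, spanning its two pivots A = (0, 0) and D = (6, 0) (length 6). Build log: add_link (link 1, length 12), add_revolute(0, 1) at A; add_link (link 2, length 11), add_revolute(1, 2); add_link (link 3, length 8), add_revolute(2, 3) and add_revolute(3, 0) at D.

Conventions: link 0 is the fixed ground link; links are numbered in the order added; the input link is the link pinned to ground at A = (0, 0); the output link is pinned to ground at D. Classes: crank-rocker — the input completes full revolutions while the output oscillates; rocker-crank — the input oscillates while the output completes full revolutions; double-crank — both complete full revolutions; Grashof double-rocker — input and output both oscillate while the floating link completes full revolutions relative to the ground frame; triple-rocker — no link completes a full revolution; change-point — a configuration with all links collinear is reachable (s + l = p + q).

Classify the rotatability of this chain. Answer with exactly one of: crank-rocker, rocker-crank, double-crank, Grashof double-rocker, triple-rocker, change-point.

lengths: ground=6, input=12, coupler=11, output=8
sorted: s=6 (shortest), l=12 (longest), p+q=19
s + l = 18 vs p + q = 19
s + l < p + q (Grashof) with shortest = ground link → double-crank

double-crank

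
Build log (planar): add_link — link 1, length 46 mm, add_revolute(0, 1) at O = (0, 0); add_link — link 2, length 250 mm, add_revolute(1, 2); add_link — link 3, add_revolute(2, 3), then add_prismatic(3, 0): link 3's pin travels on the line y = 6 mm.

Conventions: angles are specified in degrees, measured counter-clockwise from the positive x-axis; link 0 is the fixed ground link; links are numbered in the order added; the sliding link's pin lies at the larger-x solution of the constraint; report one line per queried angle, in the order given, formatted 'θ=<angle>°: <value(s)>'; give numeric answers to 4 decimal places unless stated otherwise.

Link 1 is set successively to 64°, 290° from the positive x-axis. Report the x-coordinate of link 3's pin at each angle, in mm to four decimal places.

geometry: r = 46 mm, L = 250 mm, e = 6 mm
θ=64°: crank pin P = (r cos θ, r sin θ) = (20.165073, 41.344526)
θ=64°: h = r sin θ − e = 41.344526 − 6 = 35.344526
θ=64°: x = r cos θ + √(L² − h²) = 20.165073 + 247.488918 = 267.653991
θ=290°: crank pin P = (r cos θ, r sin θ) = (15.732927, -43.225861)
θ=290°: h = r sin θ − e = -43.225861 − 6 = -49.225861
θ=290°: x = r cos θ + √(L² − h²) = 15.732927 + 245.105721 = 260.838648

θ=64°: 267.6540
θ=290°: 260.8386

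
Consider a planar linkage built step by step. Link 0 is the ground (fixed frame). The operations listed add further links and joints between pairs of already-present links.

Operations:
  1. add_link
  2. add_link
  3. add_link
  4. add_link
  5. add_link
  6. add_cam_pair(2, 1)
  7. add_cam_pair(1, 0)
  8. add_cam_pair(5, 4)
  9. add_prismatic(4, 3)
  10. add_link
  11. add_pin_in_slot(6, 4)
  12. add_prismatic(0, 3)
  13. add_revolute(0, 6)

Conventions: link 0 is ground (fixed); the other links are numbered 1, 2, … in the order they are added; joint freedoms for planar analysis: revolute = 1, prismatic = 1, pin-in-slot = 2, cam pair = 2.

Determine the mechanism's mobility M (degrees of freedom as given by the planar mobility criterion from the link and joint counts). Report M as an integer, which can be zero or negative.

L=1 J1=0 J2=0
add link → L=2 J1=0 J2=0
add link → L=3 J1=0 J2=0
add link → L=4 J1=0 J2=0
add link → L=5 J1=0 J2=0
add link → L=6 J1=0 J2=0
C@2,1 dof=2 J2 → L=6 J1=0 J2=1
C@1,0 dof=2 J2 → L=6 J1=0 J2=2
C@5,4 dof=2 J2 → L=6 J1=0 J2=3
P@4,3 dof=1 J1 → L=6 J1=1 J2=3
add link → L=7 J1=1 J2=3
PS@6,4 dof=2 J2 → L=7 J1=1 J2=4
P@0,3 dof=1 J1 → L=7 J1=2 J2=4
R@0,6 dof=1 J1 → L=7 J1=3 J2=4
M=3(L−1)−2J1−J2=3·6−2·3−4=8

M = 8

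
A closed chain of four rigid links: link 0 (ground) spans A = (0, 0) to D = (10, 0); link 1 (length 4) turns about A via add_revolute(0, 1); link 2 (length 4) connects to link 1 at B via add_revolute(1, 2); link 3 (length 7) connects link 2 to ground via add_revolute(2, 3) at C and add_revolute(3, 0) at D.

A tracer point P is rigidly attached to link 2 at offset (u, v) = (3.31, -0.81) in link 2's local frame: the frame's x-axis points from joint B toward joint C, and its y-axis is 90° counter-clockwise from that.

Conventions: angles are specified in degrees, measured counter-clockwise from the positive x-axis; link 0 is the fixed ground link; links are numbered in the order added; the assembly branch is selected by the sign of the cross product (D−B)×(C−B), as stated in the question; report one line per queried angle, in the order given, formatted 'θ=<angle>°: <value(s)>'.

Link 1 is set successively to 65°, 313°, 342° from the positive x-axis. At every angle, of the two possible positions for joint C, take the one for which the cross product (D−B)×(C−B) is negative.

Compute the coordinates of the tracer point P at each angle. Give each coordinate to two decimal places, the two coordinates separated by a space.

A=(0,0), D=(10.00,0)
θ=65°: B = A + 4.00·(cos65°, sin65°) = (1.6905, 3.6252)
θ=65°: |BD| = 9.0659
θ=65°: circle(B,4.00) ∩ circle(D,7.00): a=2.7129, h=2.9394
θ=65°:   candidates: C₊=(5.3525,5.2345) cross=26.648; C₋=(3.0017,-0.1538) cross=-26.648
θ=65°:   branch - wants cross < 0 → take C=(3.0017,-0.1538) (cross=-26.648)
θ=65°: ex = (C−B)/|BC| = (0.3278,-0.9447); ey = (0.9447,0.3278)
θ=65°: P = B + 3.31·ex + -0.81·ey = (2.0103,0.2326)
θ=313°: B = A + 4.00·(cos313°, sin313°) = (2.7280, -2.9254)
θ=313°: |BD| = 7.8384
θ=313°: circle(B,4.00) ∩ circle(D,7.00): a=1.8142, h=3.5649
θ=313°:   candidates: C₊=(3.0806,1.0590) cross=27.943; C₋=(5.7416,-5.5557) cross=-27.943
θ=313°:   branch - wants cross < 0 → take C=(5.7416,-5.5557) (cross=-27.943)
θ=313°: ex = (C−B)/|BC| = (0.7534,-0.6576); ey = (0.6576,0.7534)
θ=313°: P = B + 3.31·ex + -0.81·ey = (4.6891,-5.7122)
θ=342°: B = A + 4.00·(cos342°, sin342°) = (3.8042, -1.2361)
θ=342°: |BD| = 6.3179
θ=342°: circle(B,4.00) ∩ circle(D,7.00): a=0.5473, h=3.9624
θ=342°:   candidates: C₊=(3.5657,2.7568) cross=25.034; C₋=(5.1162,-5.0148) cross=-25.034
θ=342°:   branch - wants cross < 0 → take C=(5.1162,-5.0148) (cross=-25.034)
θ=342°: ex = (C−B)/|BC| = (0.3280,-0.9447); ey = (0.9447,0.3280)
θ=342°: P = B + 3.31·ex + -0.81·ey = (4.1247,-4.6286)

θ=65°: 2.01 0.23
θ=313°: 4.69 -5.71
θ=342°: 4.12 -4.63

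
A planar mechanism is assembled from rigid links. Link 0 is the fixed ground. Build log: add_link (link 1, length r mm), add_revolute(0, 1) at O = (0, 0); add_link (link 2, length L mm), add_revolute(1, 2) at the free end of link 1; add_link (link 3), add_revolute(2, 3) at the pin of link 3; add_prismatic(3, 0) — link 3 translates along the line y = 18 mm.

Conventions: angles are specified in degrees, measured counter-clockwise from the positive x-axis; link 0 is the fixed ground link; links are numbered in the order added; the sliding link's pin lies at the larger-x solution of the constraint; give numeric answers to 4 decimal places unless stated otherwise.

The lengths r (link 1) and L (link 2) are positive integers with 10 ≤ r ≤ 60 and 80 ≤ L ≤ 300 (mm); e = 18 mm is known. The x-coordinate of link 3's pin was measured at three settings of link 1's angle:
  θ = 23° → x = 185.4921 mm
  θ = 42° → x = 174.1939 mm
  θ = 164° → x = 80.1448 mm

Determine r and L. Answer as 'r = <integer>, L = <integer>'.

constraint per measurement: (x − r cos θ)² + (r sin θ − e)² = L²
subtracting the θ₁ and θ₂ equations cancels the r² and L² terms:
r = (x₁² − x₂²) / (2[(x₁cos θ₁ + e sin θ₁) − (x₂cos θ₂ + e sin θ₂)]) = 56.0001 → r = 56
L² = (x₁ − r cos θ₁)² + (r sin θ₁ − e)² = 17956.0108 → L = 134.0000 → L = 134
check at θ₃=164°: x = 80.1448 (printed 80.1448) ✓

r = 56, L = 134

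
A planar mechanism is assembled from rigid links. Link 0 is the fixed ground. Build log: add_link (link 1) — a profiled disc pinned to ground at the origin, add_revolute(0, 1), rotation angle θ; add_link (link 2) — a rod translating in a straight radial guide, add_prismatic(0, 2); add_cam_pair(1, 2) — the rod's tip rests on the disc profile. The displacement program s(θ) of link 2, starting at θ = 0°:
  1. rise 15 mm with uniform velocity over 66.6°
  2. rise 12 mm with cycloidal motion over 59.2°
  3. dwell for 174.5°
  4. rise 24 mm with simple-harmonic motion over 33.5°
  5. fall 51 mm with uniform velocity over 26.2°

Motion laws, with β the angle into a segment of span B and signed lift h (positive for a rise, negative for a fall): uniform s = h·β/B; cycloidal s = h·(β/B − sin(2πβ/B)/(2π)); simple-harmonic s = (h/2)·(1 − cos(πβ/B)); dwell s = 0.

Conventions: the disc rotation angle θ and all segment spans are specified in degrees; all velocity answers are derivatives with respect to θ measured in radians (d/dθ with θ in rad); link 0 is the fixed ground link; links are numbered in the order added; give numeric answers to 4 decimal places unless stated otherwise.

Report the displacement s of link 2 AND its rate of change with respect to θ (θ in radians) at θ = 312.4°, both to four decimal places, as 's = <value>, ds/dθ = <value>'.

seg 1 [0°–66.6°] uniform, h=15: full span → s += 15 → s = 15.0000
seg 2 [66.6°–125.8°] cycloidal, h=12: full span → s += 12 → s = 27.0000
seg 3 [125.8°–300.3°] dwell: s stays 27.0000
seg 4 [300.3°–333.8°] simple-harmonic, h=24: θ=312.4° here. β=12.1, B=33.5. 24/2·(1 − cos(π·0.3612)) = 6.9314 → s = 33.9314
velocity in seg [300.3°–333.8°] (simple-harmonic), θ in radians: β = 12.1° = 0.2112 rad, B = 33.5° = 0.5847 rad; ds/dθ = (πh/(2B)) sin(πβ/B) = (π·24/(2·0.5847)) sin(π·0.3612) = 58.443658 mm/rad

s = 33.9314, ds/dθ = 58.4437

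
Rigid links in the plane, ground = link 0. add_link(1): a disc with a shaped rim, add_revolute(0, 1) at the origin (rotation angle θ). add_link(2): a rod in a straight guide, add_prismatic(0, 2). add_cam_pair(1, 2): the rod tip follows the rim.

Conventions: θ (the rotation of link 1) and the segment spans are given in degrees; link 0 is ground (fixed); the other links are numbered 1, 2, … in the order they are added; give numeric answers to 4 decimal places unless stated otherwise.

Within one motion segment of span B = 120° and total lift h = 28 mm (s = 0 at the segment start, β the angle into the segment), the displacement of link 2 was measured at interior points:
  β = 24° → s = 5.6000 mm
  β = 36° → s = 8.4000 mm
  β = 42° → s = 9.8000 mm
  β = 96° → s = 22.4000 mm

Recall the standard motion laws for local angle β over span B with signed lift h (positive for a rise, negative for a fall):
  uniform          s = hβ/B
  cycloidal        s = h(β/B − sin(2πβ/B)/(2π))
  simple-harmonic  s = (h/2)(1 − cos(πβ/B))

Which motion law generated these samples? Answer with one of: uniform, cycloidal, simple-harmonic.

candidates at β/B = r: uniform s = h·r (linear in β); cycloidal s = h·(r − sin(2πr)/(2π)); simple-harmonic s = (h/2)(1 − cos(πr))
β=24°: printed 5.6000 | uniform 5.6000, cycloidal 1.3618, simple-harmonic 2.6738
β=36°: printed 8.4000 | uniform 8.4000, cycloidal 4.1618, simple-harmonic 5.7710
β=42°: printed 9.8000 | uniform 9.8000, cycloidal 6.1947, simple-harmonic 7.6441
β=96°: printed 22.4000 | uniform 22.4000, cycloidal 26.6382, simple-harmonic 25.3262
only one law matches every sample → uniform

uniform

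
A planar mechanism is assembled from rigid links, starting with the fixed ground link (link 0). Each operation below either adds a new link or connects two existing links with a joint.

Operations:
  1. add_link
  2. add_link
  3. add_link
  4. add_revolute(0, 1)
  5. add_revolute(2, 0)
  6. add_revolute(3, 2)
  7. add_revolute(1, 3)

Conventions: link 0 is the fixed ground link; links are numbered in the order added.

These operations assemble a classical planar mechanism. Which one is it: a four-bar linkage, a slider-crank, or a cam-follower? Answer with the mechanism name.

links: 4 (incl. ground); joints: 4 revolute, 0 prismatic, 0 higher (cam) pair, forming one closed loop
4 links in a single 4R loop → four-bar linkage

four-bar linkage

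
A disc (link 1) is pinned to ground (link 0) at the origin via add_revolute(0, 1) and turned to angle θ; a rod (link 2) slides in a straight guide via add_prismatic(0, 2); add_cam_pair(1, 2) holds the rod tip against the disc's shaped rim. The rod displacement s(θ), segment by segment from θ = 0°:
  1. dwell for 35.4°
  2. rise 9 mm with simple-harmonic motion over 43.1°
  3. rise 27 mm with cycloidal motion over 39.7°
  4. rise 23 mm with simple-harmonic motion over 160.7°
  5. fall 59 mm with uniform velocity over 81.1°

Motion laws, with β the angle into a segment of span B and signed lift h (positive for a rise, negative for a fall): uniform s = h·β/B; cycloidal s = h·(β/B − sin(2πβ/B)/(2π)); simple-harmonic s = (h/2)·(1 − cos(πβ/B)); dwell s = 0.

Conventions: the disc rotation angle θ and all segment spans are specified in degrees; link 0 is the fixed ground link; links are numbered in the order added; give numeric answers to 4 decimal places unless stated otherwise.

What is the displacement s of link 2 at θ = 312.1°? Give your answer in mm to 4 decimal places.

segment 1 (0° to 35.4°, dwell): s unchanged at 0.0000
segment 2 (35.4° to 78.5°, simple-harmonic, h = 9) is passed completely: s = 0.0000 + (9) = 9.0000
segment 3 (78.5° to 118.2°, cycloidal, h = 27) is passed completely: s = 9.0000 + (27) = 36.0000
segment 4 (118.2° to 278.9°, simple-harmonic, h = 23) is passed completely: s = 36.0000 + (23) = 59.0000
θ = 312.1° falls in segment 5 (278.9° to 360°, uniform, h = -59): β = 312.1 − 278.9 = 33.2°, B = 81.1°; Δs = -59·33.2/81.1 = -24.1529; s = 59.0000 − 24.1529 = 34.8471

34.8471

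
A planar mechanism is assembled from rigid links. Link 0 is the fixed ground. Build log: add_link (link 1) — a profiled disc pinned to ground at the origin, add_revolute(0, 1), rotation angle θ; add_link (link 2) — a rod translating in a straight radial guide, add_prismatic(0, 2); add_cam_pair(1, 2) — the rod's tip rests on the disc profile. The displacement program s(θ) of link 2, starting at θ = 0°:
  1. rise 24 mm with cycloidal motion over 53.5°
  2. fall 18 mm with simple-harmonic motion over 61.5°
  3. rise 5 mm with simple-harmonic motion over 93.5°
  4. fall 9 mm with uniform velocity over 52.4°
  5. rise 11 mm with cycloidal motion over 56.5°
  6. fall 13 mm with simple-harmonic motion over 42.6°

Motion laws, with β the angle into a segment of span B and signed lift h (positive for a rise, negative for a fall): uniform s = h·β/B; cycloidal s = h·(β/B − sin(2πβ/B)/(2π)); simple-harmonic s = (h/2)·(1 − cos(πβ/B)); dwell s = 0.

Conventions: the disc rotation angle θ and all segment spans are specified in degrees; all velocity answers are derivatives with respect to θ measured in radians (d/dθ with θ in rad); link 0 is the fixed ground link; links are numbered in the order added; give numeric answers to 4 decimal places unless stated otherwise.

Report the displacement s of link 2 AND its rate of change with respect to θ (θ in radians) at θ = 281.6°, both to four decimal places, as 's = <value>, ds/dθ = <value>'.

seg 1 [0°–53.5°] cycloidal, h=24: full span → s += 24 → s = 24.0000
seg 2 [53.5°–115°] simple-harmonic, h=-18: full span → s += -18 → s = 6.0000
seg 3 [115°–208.5°] simple-harmonic, h=5: full span → s += 5 → s = 11.0000
seg 4 [208.5°–260.9°] uniform, h=-9: full span → s += -9 → s = 2.0000
seg 5 [260.9°–317.4°] cycloidal, h=11: θ=281.6° here. β=20.7, B=56.5. 11·(0.3664 − sin(2π·0.3664)/(2π)) = 2.7269 → s = 4.7269
velocity in seg [260.9°–317.4°] (cycloidal), θ in radians: β = 20.7° = 0.3613 rad, B = 56.5° = 0.9861 rad; ds/dθ = (h/B)(1 − cos(2πβ/B)) = (11/0.9861)(1 − cos(2π·0.3664)) = 18.603659 mm/rad

s = 4.7269, ds/dθ = 18.6037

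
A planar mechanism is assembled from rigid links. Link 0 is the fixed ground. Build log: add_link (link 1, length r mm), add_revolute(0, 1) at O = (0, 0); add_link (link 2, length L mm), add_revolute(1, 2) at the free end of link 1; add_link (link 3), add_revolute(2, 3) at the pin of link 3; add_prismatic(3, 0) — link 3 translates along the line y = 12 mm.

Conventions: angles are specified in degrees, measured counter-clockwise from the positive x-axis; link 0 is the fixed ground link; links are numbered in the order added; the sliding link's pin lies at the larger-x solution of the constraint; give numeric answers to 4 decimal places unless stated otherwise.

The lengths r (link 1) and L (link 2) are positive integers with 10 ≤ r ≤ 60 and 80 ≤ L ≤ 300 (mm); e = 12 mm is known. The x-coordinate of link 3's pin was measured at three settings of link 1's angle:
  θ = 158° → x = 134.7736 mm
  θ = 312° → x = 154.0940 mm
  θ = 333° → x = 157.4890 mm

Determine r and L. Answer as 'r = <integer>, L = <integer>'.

constraint per measurement: (x − r cos θ)² + (r sin θ − e)² = L²
subtracting the θ₁ and θ₂ equations cancels the r² and L² terms:
r = (x₁² − x₂²) / (2[(x₁cos θ₁ + e sin θ₁) − (x₂cos θ₂ + e sin θ₂)]) = 13.0000 → r = 13
L² = (x₁ − r cos θ₁)² + (r sin θ₁ − e)² = 21609.0036 → L = 147.0000 → L = 147
check at θ₃=333°: x = 157.4890 (printed 157.4890) ✓

r = 13, L = 147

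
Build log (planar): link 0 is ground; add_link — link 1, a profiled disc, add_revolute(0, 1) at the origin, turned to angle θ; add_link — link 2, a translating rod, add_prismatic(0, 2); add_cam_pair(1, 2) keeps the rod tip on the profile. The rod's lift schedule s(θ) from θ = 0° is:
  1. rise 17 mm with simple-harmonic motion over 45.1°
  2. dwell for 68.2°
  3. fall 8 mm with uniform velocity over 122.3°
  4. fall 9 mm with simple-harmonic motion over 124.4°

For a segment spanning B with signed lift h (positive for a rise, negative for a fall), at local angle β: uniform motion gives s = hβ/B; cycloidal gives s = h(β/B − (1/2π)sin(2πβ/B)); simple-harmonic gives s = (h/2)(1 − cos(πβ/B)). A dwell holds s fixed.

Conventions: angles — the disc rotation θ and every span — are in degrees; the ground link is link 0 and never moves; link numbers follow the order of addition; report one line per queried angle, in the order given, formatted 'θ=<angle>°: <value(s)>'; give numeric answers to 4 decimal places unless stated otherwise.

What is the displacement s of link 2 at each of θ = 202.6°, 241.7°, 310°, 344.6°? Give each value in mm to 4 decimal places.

seg 1 [0°–45.1°] simple-harmonic, h=17: full span → s += 17 → s = 17.0000
seg 2 [45.1°–113.3°] dwell: s stays 17.0000
seg 3 [113.3°–235.6°] uniform, h=-8: θ=202.6° here. β=89.3, B=122.3. -8·89.3/122.3 = -5.8414 → s = 11.1586
seg 3 [113.3°–235.6°] uniform, h=-8: full span → s += -8 → s = 9.0000
seg 4 [235.6°–360°] simple-harmonic, h=-9: θ=241.7° here. β=6.1, B=124.4. -9/2·(1 − cos(π·0.0490)) = -0.0533 → s = 8.9467
seg 4 [235.6°–360°] simple-harmonic, h=-9: θ=310° here. β=74.4, B=124.4. -9/2·(1 − cos(π·0.5981)) = -5.8646 → s = 3.1354
seg 4 [235.6°–360°] simple-harmonic, h=-9: θ=344.6° here. β=109, B=124.4. -9/2·(1 − cos(π·0.8762)) = -8.6640 → s = 0.3360

θ=202.6°: 11.1586
θ=241.7°: 8.9467
θ=310°: 3.1354
θ=344.6°: 0.3360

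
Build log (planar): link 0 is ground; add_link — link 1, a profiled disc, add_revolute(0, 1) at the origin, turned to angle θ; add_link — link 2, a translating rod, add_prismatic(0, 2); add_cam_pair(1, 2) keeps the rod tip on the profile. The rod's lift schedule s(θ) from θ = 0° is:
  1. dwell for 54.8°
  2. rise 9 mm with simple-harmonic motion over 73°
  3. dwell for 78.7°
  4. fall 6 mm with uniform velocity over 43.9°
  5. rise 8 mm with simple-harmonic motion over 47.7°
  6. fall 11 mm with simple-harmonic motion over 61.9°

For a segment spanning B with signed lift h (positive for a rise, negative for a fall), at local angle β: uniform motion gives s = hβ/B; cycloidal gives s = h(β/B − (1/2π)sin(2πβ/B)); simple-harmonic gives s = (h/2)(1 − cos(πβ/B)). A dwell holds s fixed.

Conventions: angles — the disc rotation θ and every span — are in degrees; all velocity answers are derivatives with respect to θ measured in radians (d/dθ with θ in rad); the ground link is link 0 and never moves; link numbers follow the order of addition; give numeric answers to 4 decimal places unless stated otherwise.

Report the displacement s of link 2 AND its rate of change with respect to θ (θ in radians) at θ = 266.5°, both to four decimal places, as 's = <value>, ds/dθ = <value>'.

seg 1 [0°–54.8°] dwell: s stays 0.0000
seg 2 [54.8°–127.8°] simple-harmonic, h=9: full span → s += 9 → s = 9.0000
seg 3 [127.8°–206.5°] dwell: s stays 9.0000
seg 4 [206.5°–250.4°] uniform, h=-6: full span → s += -6 → s = 3.0000
seg 5 [250.4°–298.1°] simple-harmonic, h=8: θ=266.5° here. β=16.1, B=47.7. 8/2·(1 − cos(π·0.3375)) = 2.0458 → s = 5.0458
velocity in seg [250.4°–298.1°] (simple-harmonic), θ in radians: β = 16.1° = 0.2810 rad, B = 47.7° = 0.8325 rad; ds/dθ = (πh/(2B)) sin(πβ/B) = (π·8/(2·0.8325)) sin(π·0.3375) = 13.170358 mm/rad

s = 5.0458, ds/dθ = 13.1704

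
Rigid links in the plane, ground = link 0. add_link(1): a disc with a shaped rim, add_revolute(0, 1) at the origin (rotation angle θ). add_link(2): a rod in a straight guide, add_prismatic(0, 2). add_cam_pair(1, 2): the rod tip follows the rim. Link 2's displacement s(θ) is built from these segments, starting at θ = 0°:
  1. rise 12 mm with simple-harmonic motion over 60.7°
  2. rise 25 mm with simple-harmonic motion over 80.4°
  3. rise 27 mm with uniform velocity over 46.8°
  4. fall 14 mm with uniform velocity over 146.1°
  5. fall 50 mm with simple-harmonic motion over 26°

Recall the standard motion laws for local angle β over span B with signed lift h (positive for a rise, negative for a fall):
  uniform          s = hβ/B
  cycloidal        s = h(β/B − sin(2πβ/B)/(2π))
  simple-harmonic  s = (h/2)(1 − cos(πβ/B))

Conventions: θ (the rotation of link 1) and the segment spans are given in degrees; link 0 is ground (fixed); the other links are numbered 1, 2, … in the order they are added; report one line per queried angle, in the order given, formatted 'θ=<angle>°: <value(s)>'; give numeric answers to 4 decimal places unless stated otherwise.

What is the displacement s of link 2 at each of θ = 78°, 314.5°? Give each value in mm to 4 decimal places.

segment 1 (0° to 60.7°, simple-harmonic, h = 12) is passed completely: s = 0.0000 + (12) = 12.0000
θ = 78° falls in segment 2 (60.7° to 141.1°, simple-harmonic, h = 25): β = 78 − 60.7 = 17.3°, B = 80.4°; Δs = 25/2·(1 − cos(π·0.2152)) = 2.7489; s = 12.0000 + 2.7489 = 14.7489
segment 2 (60.7° to 141.1°, simple-harmonic, h = 25) is passed completely: s = 12.0000 + (25) = 37.0000
segment 3 (141.1° to 187.9°, uniform, h = 27) is passed completely: s = 37.0000 + (27) = 64.0000
θ = 314.5° falls in segment 4 (187.9° to 334°, uniform, h = -14): β = 314.5 − 187.9 = 126.6°, B = 146.1°; Δs = -14·126.6/146.1 = -12.1314; s = 64.0000 − 12.1314 = 51.8686

θ=78°: 14.7489
θ=314.5°: 51.8686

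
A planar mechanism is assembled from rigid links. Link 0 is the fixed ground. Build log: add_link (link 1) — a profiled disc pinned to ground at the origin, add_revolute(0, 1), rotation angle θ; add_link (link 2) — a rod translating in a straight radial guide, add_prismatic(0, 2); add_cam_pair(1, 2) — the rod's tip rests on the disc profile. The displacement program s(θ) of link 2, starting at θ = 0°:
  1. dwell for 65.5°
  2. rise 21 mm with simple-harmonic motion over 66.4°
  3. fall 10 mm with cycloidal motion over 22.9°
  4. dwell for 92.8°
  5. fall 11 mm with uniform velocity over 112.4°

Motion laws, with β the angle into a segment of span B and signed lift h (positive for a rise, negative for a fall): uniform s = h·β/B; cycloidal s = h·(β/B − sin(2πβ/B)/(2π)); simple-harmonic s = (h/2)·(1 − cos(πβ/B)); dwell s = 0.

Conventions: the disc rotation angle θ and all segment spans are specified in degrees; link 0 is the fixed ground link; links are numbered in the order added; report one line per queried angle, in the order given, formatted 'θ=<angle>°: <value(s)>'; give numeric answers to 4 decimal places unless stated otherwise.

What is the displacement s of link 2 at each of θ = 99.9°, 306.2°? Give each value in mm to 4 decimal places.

seg 1 [0°–65.5°] dwell: s stays 0.0000
seg 2 [65.5°–131.9°] simple-harmonic, h=21: θ=99.9° here. β=34.4, B=66.4. 21/2·(1 − cos(π·0.5181)) = 11.0958 → s = 11.0958
seg 2 [65.5°–131.9°] simple-harmonic, h=21: full span → s += 21 → s = 21.0000
seg 3 [131.9°–154.8°] cycloidal, h=-10: full span → s += -10 → s = 11.0000
seg 4 [154.8°–247.6°] dwell: s stays 11.0000
seg 5 [247.6°–360°] uniform, h=-11: θ=306.2° here. β=58.6, B=112.4. -11·58.6/112.4 = -5.7349 → s = 5.2651

θ=99.9°: 11.0958
θ=306.2°: 5.2651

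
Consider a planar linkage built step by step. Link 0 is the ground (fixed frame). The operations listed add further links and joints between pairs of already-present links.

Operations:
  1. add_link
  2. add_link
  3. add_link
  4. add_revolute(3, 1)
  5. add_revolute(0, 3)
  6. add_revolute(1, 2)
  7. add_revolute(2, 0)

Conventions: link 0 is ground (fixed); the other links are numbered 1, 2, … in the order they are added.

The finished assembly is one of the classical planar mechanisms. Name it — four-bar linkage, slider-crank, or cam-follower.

links: 4 (incl. ground); joints: 4 revolute, 0 prismatic, 0 higher (cam) pair, forming one closed loop
4 links in a single 4R loop → four-bar linkage

four-bar linkage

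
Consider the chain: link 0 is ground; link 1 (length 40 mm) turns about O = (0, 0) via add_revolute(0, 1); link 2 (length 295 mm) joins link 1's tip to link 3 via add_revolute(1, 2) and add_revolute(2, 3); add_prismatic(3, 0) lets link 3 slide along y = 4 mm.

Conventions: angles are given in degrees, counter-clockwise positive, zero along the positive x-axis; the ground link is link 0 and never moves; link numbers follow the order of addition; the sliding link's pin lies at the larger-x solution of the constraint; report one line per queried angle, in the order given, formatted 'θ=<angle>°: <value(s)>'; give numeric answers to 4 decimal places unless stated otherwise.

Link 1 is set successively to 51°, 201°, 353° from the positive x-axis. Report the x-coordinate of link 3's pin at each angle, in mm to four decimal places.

geometry: r = 40 mm, L = 295 mm, e = 4 mm
θ=51°: crank pin P = (r cos θ, r sin θ) = (25.172816, 31.085838)
θ=51°: h = r sin θ − e = 31.085838 − 4 = 27.085838
θ=51°: x = r cos θ + √(L² − h²) = 25.172816 + 293.753906 = 318.926722
θ=201°: crank pin P = (r cos θ, r sin θ) = (-37.343217, -14.334718)
θ=201°: h = r sin θ − e = -14.334718 − 4 = -18.334718
θ=201°: x = r cos θ + √(L² − h²) = -37.343217 + 294.429683 = 257.086466
θ=353°: crank pin P = (r cos θ, r sin θ) = (39.701846, -4.874774)
θ=353°: h = r sin θ − e = -4.874774 − 4 = -8.874774
θ=353°: x = r cos θ + √(L² − h²) = 39.701846 + 294.866476 = 334.568322

θ=51°: 318.9267
θ=201°: 257.0865
θ=353°: 334.5683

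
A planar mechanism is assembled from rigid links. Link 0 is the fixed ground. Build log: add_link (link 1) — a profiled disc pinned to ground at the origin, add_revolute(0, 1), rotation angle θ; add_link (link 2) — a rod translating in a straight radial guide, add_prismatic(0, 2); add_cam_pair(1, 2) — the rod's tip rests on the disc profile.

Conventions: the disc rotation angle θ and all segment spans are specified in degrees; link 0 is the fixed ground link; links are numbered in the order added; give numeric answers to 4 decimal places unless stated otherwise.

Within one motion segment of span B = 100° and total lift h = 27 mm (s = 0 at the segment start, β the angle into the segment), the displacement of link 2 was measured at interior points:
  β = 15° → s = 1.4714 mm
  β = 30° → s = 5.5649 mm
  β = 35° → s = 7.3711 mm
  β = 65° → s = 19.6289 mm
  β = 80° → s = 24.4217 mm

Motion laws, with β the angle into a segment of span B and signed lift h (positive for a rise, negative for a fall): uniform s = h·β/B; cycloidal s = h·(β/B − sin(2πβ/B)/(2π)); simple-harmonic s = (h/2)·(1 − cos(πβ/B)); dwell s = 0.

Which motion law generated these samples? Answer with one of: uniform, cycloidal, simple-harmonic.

candidates at β/B = r: uniform s = h·r (linear in β); cycloidal s = h·(r − sin(2πr)/(2π)); simple-harmonic s = (h/2)(1 − cos(πr))
β=15°: printed 1.4714 | uniform 4.0500, cycloidal 0.5735, simple-harmonic 1.4714
β=30°: printed 5.5649 | uniform 8.1000, cycloidal 4.0131, simple-harmonic 5.5649
β=35°: printed 7.3711 | uniform 9.4500, cycloidal 5.9735, simple-harmonic 7.3711
β=65°: printed 19.6289 | uniform 17.5500, cycloidal 21.0265, simple-harmonic 19.6289
β=80°: printed 24.4217 | uniform 21.6000, cycloidal 25.6869, simple-harmonic 24.4217
only one law matches every sample → simple-harmonic

simple-harmonic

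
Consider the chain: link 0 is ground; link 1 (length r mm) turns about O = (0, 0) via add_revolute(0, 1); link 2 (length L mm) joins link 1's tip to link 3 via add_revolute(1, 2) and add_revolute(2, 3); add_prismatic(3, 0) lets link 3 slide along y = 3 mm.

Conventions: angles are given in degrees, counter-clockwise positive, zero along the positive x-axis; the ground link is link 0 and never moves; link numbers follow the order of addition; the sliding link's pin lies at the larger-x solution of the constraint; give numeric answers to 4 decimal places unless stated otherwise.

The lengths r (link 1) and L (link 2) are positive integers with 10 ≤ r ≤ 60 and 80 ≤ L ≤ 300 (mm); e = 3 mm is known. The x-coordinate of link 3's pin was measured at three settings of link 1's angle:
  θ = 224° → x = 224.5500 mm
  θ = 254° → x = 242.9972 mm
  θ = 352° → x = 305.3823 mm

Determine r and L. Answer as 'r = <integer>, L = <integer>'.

constraint per measurement: (x − r cos θ)² + (r sin θ − e)² = L²
subtracting the θ₁ and θ₂ equations cancels the r² and L² terms:
r = (x₁² − x₂²) / (2[(x₁cos θ₁ + e sin θ₁) − (x₂cos θ₂ + e sin θ₂)]) = 46.0002 → r = 46
L² = (x₁ − r cos θ₁)² + (r sin θ₁ − e)² = 67599.9814 → L = 260.0000 → L = 260
check at θ₃=352°: x = 305.3823 (printed 305.3823) ✓

r = 46, L = 260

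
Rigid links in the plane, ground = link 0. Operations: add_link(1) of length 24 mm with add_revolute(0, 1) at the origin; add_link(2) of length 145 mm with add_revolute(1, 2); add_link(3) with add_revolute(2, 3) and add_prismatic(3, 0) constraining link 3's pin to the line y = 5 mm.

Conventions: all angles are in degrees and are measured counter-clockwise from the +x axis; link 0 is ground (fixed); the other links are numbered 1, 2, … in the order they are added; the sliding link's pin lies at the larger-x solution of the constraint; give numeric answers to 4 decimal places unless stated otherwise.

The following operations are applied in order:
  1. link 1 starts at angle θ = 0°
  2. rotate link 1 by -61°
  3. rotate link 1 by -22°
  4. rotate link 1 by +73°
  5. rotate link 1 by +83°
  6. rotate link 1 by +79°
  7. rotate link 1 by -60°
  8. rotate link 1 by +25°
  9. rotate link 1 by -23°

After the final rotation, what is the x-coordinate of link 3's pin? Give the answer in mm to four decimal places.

geometry: r = 24 mm, L = 145 mm, e = 5 mm; θ starts at 0°
rotate link 1 by -61°: θ ← 0° -61° = -61°
rotate link 1 by -22°: θ ← -61° -22° = -83°
rotate link 1 by +73°: θ ← -83° +73° = -10°
rotate link 1 by +83°: θ ← -10° +83° = 73°
rotate link 1 by +79°: θ ← 73° +79° = 152°
rotate link 1 by -60°: θ ← 152° -60° = 92°
rotate link 1 by +25°: θ ← 92° +25° = 117°
rotate link 1 by -23°: θ ← 117° -23° = 94°
crank pin P = (r cos θ, r sin θ) = (-1.674155, 23.941537)
h = r sin θ − e = 23.941537 − 5 = 18.941537
x = r cos θ + √(L² − h²) = -1.674155 + 143.757498 = 142.083342

142.0833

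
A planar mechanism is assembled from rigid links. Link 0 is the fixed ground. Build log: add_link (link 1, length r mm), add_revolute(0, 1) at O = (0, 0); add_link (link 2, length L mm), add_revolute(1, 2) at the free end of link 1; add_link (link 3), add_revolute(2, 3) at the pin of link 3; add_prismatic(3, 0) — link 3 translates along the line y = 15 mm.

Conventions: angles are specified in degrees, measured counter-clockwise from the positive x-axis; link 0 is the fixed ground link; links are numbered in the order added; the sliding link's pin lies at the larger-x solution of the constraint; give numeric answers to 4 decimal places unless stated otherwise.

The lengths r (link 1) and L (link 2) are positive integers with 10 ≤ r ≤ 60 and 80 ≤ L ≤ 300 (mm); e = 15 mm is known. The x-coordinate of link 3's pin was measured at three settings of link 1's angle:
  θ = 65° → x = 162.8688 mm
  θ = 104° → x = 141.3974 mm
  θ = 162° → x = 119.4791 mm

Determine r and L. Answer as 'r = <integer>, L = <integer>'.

constraint per measurement: (x − r cos θ)² + (r sin θ − e)² = L²
subtracting the θ₁ and θ₂ equations cancels the r² and L² terms:
r = (x₁² − x₂²) / (2[(x₁cos θ₁ + e sin θ₁) − (x₂cos θ₂ + e sin θ₂)]) = 31.9999 → r = 32
L² = (x₁ − r cos θ₁)² + (r sin θ₁ − e)² = 22499.9855 → L = 150.0000 → L = 150
check at θ₃=162°: x = 119.4791 (printed 119.4791) ✓

r = 32, L = 150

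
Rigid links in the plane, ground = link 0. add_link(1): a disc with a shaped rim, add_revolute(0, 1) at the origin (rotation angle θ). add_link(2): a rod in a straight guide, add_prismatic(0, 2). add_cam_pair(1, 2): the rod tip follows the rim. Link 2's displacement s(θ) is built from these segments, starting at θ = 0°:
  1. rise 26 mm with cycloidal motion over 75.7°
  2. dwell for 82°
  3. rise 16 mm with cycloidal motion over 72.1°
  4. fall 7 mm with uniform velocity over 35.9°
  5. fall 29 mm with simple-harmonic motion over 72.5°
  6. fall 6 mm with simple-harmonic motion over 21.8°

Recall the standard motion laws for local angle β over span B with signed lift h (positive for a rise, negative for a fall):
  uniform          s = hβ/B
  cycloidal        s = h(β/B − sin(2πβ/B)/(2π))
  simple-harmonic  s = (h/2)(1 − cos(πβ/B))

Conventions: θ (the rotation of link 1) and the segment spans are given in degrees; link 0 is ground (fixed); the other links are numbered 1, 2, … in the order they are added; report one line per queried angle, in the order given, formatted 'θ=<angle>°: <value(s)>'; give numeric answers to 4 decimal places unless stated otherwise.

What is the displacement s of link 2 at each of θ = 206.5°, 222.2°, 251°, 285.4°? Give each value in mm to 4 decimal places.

segment 1 (0° to 75.7°, cycloidal, h = 26) is passed completely: s = 0.0000 + (26) = 26.0000
segment 2 (75.7° to 157.7°, dwell): s unchanged at 26.0000
θ = 206.5° falls in segment 3 (157.7° to 229.8°, cycloidal, h = 16): β = 206.5 − 157.7 = 48.8°, B = 72.1°; Δs = 16·(0.6768 − sin(2π·0.6768)/(2π)) = 13.1115; s = 26.0000 + 13.1115 = 39.1115
θ = 222.2° falls in segment 3 (157.7° to 229.8°, cycloidal, h = 16): β = 222.2 − 157.7 = 64.5°, B = 72.1°; Δs = 16·(0.8946 − sin(2π·0.8946)/(2π)) = 15.8794; s = 26.0000 + 15.8794 = 41.8794
segment 3 (157.7° to 229.8°, cycloidal, h = 16) is passed completely: s = 26.0000 + (16) = 42.0000
θ = 251° falls in segment 4 (229.8° to 265.7°, uniform, h = -7): β = 251 − 229.8 = 21.2°, B = 35.9°; Δs = -7·21.2/35.9 = -4.1337; s = 42.0000 − 4.1337 = 37.8663
segment 4 (229.8° to 265.7°, uniform, h = -7) is passed completely: s = 42.0000 + (-7) = 35.0000
θ = 285.4° falls in segment 5 (265.7° to 338.2°, simple-harmonic, h = -29): β = 285.4 − 265.7 = 19.7°, B = 72.5°; Δs = -29/2·(1 − cos(π·0.2717)) = -4.9700; s = 35.0000 − 4.9700 = 30.0300

θ=206.5°: 39.1115
θ=222.2°: 41.8794
θ=251°: 37.8663
θ=285.4°: 30.0300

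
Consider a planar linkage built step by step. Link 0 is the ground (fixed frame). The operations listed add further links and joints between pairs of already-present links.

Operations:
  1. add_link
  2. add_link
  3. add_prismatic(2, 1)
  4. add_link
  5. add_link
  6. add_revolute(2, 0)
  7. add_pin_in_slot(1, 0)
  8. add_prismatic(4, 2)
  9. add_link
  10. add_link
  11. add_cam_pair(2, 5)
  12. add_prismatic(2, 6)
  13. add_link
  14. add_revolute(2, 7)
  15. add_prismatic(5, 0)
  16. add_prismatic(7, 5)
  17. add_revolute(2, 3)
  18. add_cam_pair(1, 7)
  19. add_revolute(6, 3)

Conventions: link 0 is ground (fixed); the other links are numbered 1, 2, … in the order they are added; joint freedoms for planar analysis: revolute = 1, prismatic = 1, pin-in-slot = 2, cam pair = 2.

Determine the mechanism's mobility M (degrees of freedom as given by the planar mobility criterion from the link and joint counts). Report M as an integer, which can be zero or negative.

L=1 J1=0 J2=0
add link → L=2 J1=0 J2=0
add link → L=3 J1=0 J2=0
P@2,1 dof=1 J1 → L=3 J1=1 J2=0
add link → L=4 J1=1 J2=0
add link → L=5 J1=1 J2=0
R@2,0 dof=1 J1 → L=5 J1=2 J2=0
PS@1,0 dof=2 J2 → L=5 J1=2 J2=1
P@4,2 dof=1 J1 → L=5 J1=3 J2=1
add link → L=6 J1=3 J2=1
add link → L=7 J1=3 J2=1
C@2,5 dof=2 J2 → L=7 J1=3 J2=2
P@2,6 dof=1 J1 → L=7 J1=4 J2=2
add link → L=8 J1=4 J2=2
R@2,7 dof=1 J1 → L=8 J1=5 J2=2
P@5,0 dof=1 J1 → L=8 J1=6 J2=2
P@7,5 dof=1 J1 → L=8 J1=7 J2=2
R@2,3 dof=1 J1 → L=8 J1=8 J2=2
C@1,7 dof=2 J2 → L=8 J1=8 J2=3
R@6,3 dof=1 J1 → L=8 J1=9 J2=3
M=3(L−1)−2J1−J2=3·7−2·9−3=0

M = 0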